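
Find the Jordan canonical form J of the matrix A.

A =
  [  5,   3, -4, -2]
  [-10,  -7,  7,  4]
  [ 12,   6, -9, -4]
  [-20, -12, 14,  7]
J_3(-1) ⊕ J_1(-1)

The characteristic polynomial is
  det(x·I − A) = x^4 + 4*x^3 + 6*x^2 + 4*x + 1 = (x + 1)^4

Eigenvalues and multiplicities (the geometric multiplicity of λ is n − rank(A − λI), which equals the number of Jordan blocks for λ):
  λ = -1: algebraic multiplicity = 4, geometric multiplicity = 2

Determining the block sizes for each eigenvalue:
  λ = -1: with am = 4 and gm = 2, the partition is not yet determined (e.g. several partitions of 4 into 2 parts exist). Let N = A − (-1)·I. Computing rank(N^1) = 2, rank(N^2) = 1, rank(N^3) = 0; the number of blocks of size ≥ j is rank(N^{j−1}) − rank(N^j), giving [2, 1, 1]. So we have 1 block(s) of size 3, 1 block(s) of size 1 → block sizes [3, 1]

Assembling the blocks gives a Jordan form
J =
  [-1,  1,  0,  0]
  [ 0, -1,  1,  0]
  [ 0,  0, -1,  0]
  [ 0,  0,  0, -1]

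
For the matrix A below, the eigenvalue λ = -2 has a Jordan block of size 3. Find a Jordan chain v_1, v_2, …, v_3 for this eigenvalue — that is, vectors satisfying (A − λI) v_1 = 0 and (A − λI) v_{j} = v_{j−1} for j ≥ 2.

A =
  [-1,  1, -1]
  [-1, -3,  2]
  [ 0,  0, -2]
A Jordan chain for λ = -2 of length 3:
v_1 = (1, -1, 0)ᵀ
v_2 = (-1, 2, 0)ᵀ
v_3 = (0, 0, 1)ᵀ

Let N = A − (-2)·I. We want v_3 with N^3 v_3 = 0 but N^2 v_3 ≠ 0; then v_{j-1} := N · v_j for j = 3, …, 2.

Pick v_3 = (0, 0, 1)ᵀ.
Then v_2 = N · v_3 = (-1, 2, 0)ᵀ.
Then v_1 = N · v_2 = (1, -1, 0)ᵀ.

Sanity check: (A − (-2)·I) v_1 = (0, 0, 0)ᵀ = 0. ✓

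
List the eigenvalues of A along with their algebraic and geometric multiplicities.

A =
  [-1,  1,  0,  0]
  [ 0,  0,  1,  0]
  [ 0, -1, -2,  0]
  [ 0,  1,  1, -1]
λ = -1: alg = 4, geom = 2

Step 1 — factor the characteristic polynomial to read off the algebraic multiplicities:
  χ_A(x) = (x + 1)^4

Step 2 — compute geometric multiplicities via the rank-nullity identity g(λ) = n − rank(A − λI):
  rank(A − (-1)·I) = 2, so dim ker(A − (-1)·I) = n − 2 = 2

Summary:
  λ = -1: algebraic multiplicity = 4, geometric multiplicity = 2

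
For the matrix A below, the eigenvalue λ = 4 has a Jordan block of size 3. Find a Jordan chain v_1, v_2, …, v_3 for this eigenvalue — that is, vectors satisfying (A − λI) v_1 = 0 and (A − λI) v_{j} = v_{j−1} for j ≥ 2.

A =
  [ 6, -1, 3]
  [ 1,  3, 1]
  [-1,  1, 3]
A Jordan chain for λ = 4 of length 3:
v_1 = (2, 1, -1)ᵀ
v_2 = (-1, -1, 1)ᵀ
v_3 = (0, 1, 0)ᵀ

Let N = A − (4)·I. We want v_3 with N^3 v_3 = 0 but N^2 v_3 ≠ 0; then v_{j-1} := N · v_j for j = 3, …, 2.

Pick v_3 = (0, 1, 0)ᵀ.
Then v_2 = N · v_3 = (-1, -1, 1)ᵀ.
Then v_1 = N · v_2 = (2, 1, -1)ᵀ.

Sanity check: (A − (4)·I) v_1 = (0, 0, 0)ᵀ = 0. ✓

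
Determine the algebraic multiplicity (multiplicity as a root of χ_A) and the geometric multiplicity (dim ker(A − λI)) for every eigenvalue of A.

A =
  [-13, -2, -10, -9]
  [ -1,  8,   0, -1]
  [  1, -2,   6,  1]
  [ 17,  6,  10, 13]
λ = -4: alg = 1, geom = 1; λ = 6: alg = 3, geom = 2

Step 1 — factor the characteristic polynomial to read off the algebraic multiplicities:
  χ_A(x) = (x - 6)^3*(x + 4)

Step 2 — compute geometric multiplicities via the rank-nullity identity g(λ) = n − rank(A − λI):
  rank(A − (-4)·I) = 3, so dim ker(A − (-4)·I) = n − 3 = 1
  rank(A − (6)·I) = 2, so dim ker(A − (6)·I) = n − 2 = 2

Summary:
  λ = -4: algebraic multiplicity = 1, geometric multiplicity = 1
  λ = 6: algebraic multiplicity = 3, geometric multiplicity = 2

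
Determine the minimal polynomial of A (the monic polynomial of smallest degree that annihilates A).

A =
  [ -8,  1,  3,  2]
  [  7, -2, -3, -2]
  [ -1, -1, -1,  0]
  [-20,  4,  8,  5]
x^4 + 6*x^3 + 12*x^2 + 10*x + 3

The characteristic polynomial is χ_A(x) = (x + 1)^3*(x + 3), so the eigenvalues are known. The minimal polynomial is
  m_A(x) = Π_λ (x − λ)^{k_λ}
where k_λ is the size of the *largest* Jordan block for λ (equivalently, the smallest k with (A − λI)^k v = 0 for every generalised eigenvector v of λ).

  λ = -3: largest Jordan block has size 1, contributing (x + 3)
  λ = -1: largest Jordan block has size 3, contributing (x + 1)^3

So m_A(x) = (x + 1)^3*(x + 3) = x^4 + 6*x^3 + 12*x^2 + 10*x + 3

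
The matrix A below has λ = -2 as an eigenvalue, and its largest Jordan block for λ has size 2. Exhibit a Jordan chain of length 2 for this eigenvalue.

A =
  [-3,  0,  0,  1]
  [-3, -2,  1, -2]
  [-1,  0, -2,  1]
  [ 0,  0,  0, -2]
A Jordan chain for λ = -2 of length 2:
v_1 = (0, 1, 0, 0)ᵀ
v_2 = (0, 0, 1, 0)ᵀ

Let N = A − (-2)·I. We want v_2 with N^2 v_2 = 0 but N^1 v_2 ≠ 0; then v_{j-1} := N · v_j for j = 2, …, 2.

Pick v_2 = (0, 0, 1, 0)ᵀ.
Then v_1 = N · v_2 = (0, 1, 0, 0)ᵀ.

Sanity check: (A − (-2)·I) v_1 = (0, 0, 0, 0)ᵀ = 0. ✓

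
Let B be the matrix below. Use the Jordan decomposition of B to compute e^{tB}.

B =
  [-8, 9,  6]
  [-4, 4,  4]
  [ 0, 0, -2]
e^{tB} =
  [-6*t*exp(-2*t) + exp(-2*t), 9*t*exp(-2*t), 6*t*exp(-2*t)]
  [-4*t*exp(-2*t), 6*t*exp(-2*t) + exp(-2*t), 4*t*exp(-2*t)]
  [0, 0, exp(-2*t)]

Strategy: write B = P · J · P⁻¹ where J is a Jordan canonical form, so e^{tB} = P · e^{tJ} · P⁻¹, and e^{tJ} can be computed block-by-block.

B has Jordan form
J =
  [-2,  1,  0]
  [ 0, -2,  0]
  [ 0,  0, -2]
(up to reordering of blocks).

Per-block formulas:
  For a 2×2 Jordan block J_2(-2): exp(t · J_2(-2)) = e^(-2t)·(I + t·N), where N is the 2×2 nilpotent shift.
  For a 1×1 block at λ = -2: exp(t · [-2]) = [e^(-2t)].

After assembling e^{tJ} and conjugating by P, we get:

e^{tB} =
  [-6*t*exp(-2*t) + exp(-2*t), 9*t*exp(-2*t), 6*t*exp(-2*t)]
  [-4*t*exp(-2*t), 6*t*exp(-2*t) + exp(-2*t), 4*t*exp(-2*t)]
  [0, 0, exp(-2*t)]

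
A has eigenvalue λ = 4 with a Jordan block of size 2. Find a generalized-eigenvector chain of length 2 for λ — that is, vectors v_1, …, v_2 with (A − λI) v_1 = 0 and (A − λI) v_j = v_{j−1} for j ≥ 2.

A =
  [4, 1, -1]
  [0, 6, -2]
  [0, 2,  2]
A Jordan chain for λ = 4 of length 2:
v_1 = (1, 2, 2)ᵀ
v_2 = (0, 1, 0)ᵀ

Let N = A − (4)·I. We want v_2 with N^2 v_2 = 0 but N^1 v_2 ≠ 0; then v_{j-1} := N · v_j for j = 2, …, 2.

Pick v_2 = (0, 1, 0)ᵀ.
Then v_1 = N · v_2 = (1, 2, 2)ᵀ.

Sanity check: (A − (4)·I) v_1 = (0, 0, 0)ᵀ = 0. ✓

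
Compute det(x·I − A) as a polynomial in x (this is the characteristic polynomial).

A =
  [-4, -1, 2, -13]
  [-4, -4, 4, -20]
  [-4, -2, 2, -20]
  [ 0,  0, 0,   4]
x^4 + 2*x^3 - 12*x^2 - 40*x - 32

Expanding det(x·I − A) (e.g. by cofactor expansion or by noting that A is similar to its Jordan form J, which has the same characteristic polynomial as A) gives
  χ_A(x) = x^4 + 2*x^3 - 12*x^2 - 40*x - 32
which factors as (x - 4)*(x + 2)^3. The eigenvalues (with algebraic multiplicities) are λ = -2 with multiplicity 3, λ = 4 with multiplicity 1.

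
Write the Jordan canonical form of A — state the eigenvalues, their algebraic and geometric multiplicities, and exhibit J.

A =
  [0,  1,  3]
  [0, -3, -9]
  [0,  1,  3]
J_2(0) ⊕ J_1(0)

The characteristic polynomial is
  det(x·I − A) = x^3

Eigenvalues and multiplicities (the geometric multiplicity of λ is n − rank(A − λI), which equals the number of Jordan blocks for λ):
  λ = 0: algebraic multiplicity = 3, geometric multiplicity = 2

Determining the block sizes for each eigenvalue:
  λ = 0: 2 blocks summing to 3 forces exactly one block of size 2 and the rest size 1 → block sizes [2, 1]

Assembling the blocks gives a Jordan form
J =
  [0, 1, 0]
  [0, 0, 0]
  [0, 0, 0]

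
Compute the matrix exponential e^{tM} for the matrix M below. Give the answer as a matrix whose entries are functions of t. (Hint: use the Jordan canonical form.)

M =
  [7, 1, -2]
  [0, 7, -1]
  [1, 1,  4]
e^{tM} =
  [-t^2*exp(6*t)/2 + t*exp(6*t) + exp(6*t), t*exp(6*t), t^2*exp(6*t)/2 - 2*t*exp(6*t)]
  [-t^2*exp(6*t)/2, t*exp(6*t) + exp(6*t), t^2*exp(6*t)/2 - t*exp(6*t)]
  [-t^2*exp(6*t)/2 + t*exp(6*t), t*exp(6*t), t^2*exp(6*t)/2 - 2*t*exp(6*t) + exp(6*t)]

Strategy: write M = P · J · P⁻¹ where J is a Jordan canonical form, so e^{tM} = P · e^{tJ} · P⁻¹, and e^{tJ} can be computed block-by-block.

M has Jordan form
J =
  [6, 1, 0]
  [0, 6, 1]
  [0, 0, 6]
(up to reordering of blocks).

Per-block formulas:
  For a 3×3 Jordan block J_3(6): exp(t · J_3(6)) = e^(6t)·(I + t·N + (t^2/2)·N^2), where N is the 3×3 nilpotent shift.

After assembling e^{tJ} and conjugating by P, we get:

e^{tM} =
  [-t^2*exp(6*t)/2 + t*exp(6*t) + exp(6*t), t*exp(6*t), t^2*exp(6*t)/2 - 2*t*exp(6*t)]
  [-t^2*exp(6*t)/2, t*exp(6*t) + exp(6*t), t^2*exp(6*t)/2 - t*exp(6*t)]
  [-t^2*exp(6*t)/2 + t*exp(6*t), t*exp(6*t), t^2*exp(6*t)/2 - 2*t*exp(6*t) + exp(6*t)]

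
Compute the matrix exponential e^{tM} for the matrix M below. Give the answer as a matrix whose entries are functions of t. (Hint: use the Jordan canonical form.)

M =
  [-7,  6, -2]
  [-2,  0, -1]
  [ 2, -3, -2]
e^{tM} =
  [-4*t*exp(-3*t) + exp(-3*t), 6*t*exp(-3*t), -2*t*exp(-3*t)]
  [-2*t*exp(-3*t), 3*t*exp(-3*t) + exp(-3*t), -t*exp(-3*t)]
  [2*t*exp(-3*t), -3*t*exp(-3*t), t*exp(-3*t) + exp(-3*t)]

Strategy: write M = P · J · P⁻¹ where J is a Jordan canonical form, so e^{tM} = P · e^{tJ} · P⁻¹, and e^{tJ} can be computed block-by-block.

M has Jordan form
J =
  [-3,  1,  0]
  [ 0, -3,  0]
  [ 0,  0, -3]
(up to reordering of blocks).

Per-block formulas:
  For a 2×2 Jordan block J_2(-3): exp(t · J_2(-3)) = e^(-3t)·(I + t·N), where N is the 2×2 nilpotent shift.
  For a 1×1 block at λ = -3: exp(t · [-3]) = [e^(-3t)].

After assembling e^{tJ} and conjugating by P, we get:

e^{tM} =
  [-4*t*exp(-3*t) + exp(-3*t), 6*t*exp(-3*t), -2*t*exp(-3*t)]
  [-2*t*exp(-3*t), 3*t*exp(-3*t) + exp(-3*t), -t*exp(-3*t)]
  [2*t*exp(-3*t), -3*t*exp(-3*t), t*exp(-3*t) + exp(-3*t)]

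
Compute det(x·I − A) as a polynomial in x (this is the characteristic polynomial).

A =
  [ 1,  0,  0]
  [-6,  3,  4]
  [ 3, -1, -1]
x^3 - 3*x^2 + 3*x - 1

Expanding det(x·I − A) (e.g. by cofactor expansion or by noting that A is similar to its Jordan form J, which has the same characteristic polynomial as A) gives
  χ_A(x) = x^3 - 3*x^2 + 3*x - 1
which factors as (x - 1)^3. The eigenvalues (with algebraic multiplicities) are λ = 1 with multiplicity 3.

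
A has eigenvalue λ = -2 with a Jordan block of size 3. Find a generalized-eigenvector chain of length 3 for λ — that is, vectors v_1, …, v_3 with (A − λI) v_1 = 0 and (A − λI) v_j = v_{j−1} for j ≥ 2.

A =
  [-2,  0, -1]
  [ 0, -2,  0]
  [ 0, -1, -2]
A Jordan chain for λ = -2 of length 3:
v_1 = (1, 0, 0)ᵀ
v_2 = (0, 0, -1)ᵀ
v_3 = (0, 1, 0)ᵀ

Let N = A − (-2)·I. We want v_3 with N^3 v_3 = 0 but N^2 v_3 ≠ 0; then v_{j-1} := N · v_j for j = 3, …, 2.

Pick v_3 = (0, 1, 0)ᵀ.
Then v_2 = N · v_3 = (0, 0, -1)ᵀ.
Then v_1 = N · v_2 = (1, 0, 0)ᵀ.

Sanity check: (A − (-2)·I) v_1 = (0, 0, 0)ᵀ = 0. ✓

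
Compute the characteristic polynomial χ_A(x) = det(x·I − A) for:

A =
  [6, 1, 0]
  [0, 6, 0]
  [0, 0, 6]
x^3 - 18*x^2 + 108*x - 216

Expanding det(x·I − A) (e.g. by cofactor expansion or by noting that A is similar to its Jordan form J, which has the same characteristic polynomial as A) gives
  χ_A(x) = x^3 - 18*x^2 + 108*x - 216
which factors as (x - 6)^3. The eigenvalues (with algebraic multiplicities) are λ = 6 with multiplicity 3.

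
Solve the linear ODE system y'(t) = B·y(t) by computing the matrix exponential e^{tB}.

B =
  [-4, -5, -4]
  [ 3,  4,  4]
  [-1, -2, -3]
e^{tB} =
  [-t^2*exp(-t) - 3*t*exp(-t) + exp(-t), -t^2*exp(-t) - 5*t*exp(-t), -4*t*exp(-t)]
  [t^2*exp(-t) + 3*t*exp(-t), t^2*exp(-t) + 5*t*exp(-t) + exp(-t), 4*t*exp(-t)]
  [-t^2*exp(-t)/2 - t*exp(-t), -t^2*exp(-t)/2 - 2*t*exp(-t), -2*t*exp(-t) + exp(-t)]

Strategy: write B = P · J · P⁻¹ where J is a Jordan canonical form, so e^{tB} = P · e^{tJ} · P⁻¹, and e^{tJ} can be computed block-by-block.

B has Jordan form
J =
  [-1,  1,  0]
  [ 0, -1,  1]
  [ 0,  0, -1]
(up to reordering of blocks).

Per-block formulas:
  For a 3×3 Jordan block J_3(-1): exp(t · J_3(-1)) = e^(-1t)·(I + t·N + (t^2/2)·N^2), where N is the 3×3 nilpotent shift.

After assembling e^{tJ} and conjugating by P, we get:

e^{tB} =
  [-t^2*exp(-t) - 3*t*exp(-t) + exp(-t), -t^2*exp(-t) - 5*t*exp(-t), -4*t*exp(-t)]
  [t^2*exp(-t) + 3*t*exp(-t), t^2*exp(-t) + 5*t*exp(-t) + exp(-t), 4*t*exp(-t)]
  [-t^2*exp(-t)/2 - t*exp(-t), -t^2*exp(-t)/2 - 2*t*exp(-t), -2*t*exp(-t) + exp(-t)]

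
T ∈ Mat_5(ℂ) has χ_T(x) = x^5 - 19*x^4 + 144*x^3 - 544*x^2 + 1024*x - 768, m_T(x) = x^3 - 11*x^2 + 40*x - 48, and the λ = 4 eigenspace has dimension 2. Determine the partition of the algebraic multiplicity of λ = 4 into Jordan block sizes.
Block sizes for λ = 4: [2, 2]

Step 1 — from the characteristic polynomial, algebraic multiplicity of λ = 4 is 4. From dim ker(T − (4)·I) = 2, there are exactly 2 Jordan blocks for λ = 4.
Step 2 — from the minimal polynomial, the factor (x − 4)^2 tells us the largest block for λ = 4 has size 2.
Step 3 — with total size 4, 2 blocks, and largest block 2, the block sizes (in nonincreasing order) are [2, 2].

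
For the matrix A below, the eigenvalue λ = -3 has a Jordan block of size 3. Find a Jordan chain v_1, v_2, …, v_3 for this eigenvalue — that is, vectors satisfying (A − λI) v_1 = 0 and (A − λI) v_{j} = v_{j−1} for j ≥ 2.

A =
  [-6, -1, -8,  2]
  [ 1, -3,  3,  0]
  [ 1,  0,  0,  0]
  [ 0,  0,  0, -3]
A Jordan chain for λ = -3 of length 3:
v_1 = (3, -1, -1, 0)ᵀ
v_2 = (-1, 0, 0, 0)ᵀ
v_3 = (0, 1, 0, 0)ᵀ

Let N = A − (-3)·I. We want v_3 with N^3 v_3 = 0 but N^2 v_3 ≠ 0; then v_{j-1} := N · v_j for j = 3, …, 2.

Pick v_3 = (0, 1, 0, 0)ᵀ.
Then v_2 = N · v_3 = (-1, 0, 0, 0)ᵀ.
Then v_1 = N · v_2 = (3, -1, -1, 0)ᵀ.

Sanity check: (A − (-3)·I) v_1 = (0, 0, 0, 0)ᵀ = 0. ✓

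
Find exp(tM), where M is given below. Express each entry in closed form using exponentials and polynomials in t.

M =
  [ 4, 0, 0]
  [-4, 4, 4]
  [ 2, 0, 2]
e^{tM} =
  [exp(4*t), 0, 0]
  [-2*exp(4*t) + 2*exp(2*t), exp(4*t), 2*exp(4*t) - 2*exp(2*t)]
  [exp(4*t) - exp(2*t), 0, exp(2*t)]

Strategy: write M = P · J · P⁻¹ where J is a Jordan canonical form, so e^{tM} = P · e^{tJ} · P⁻¹, and e^{tJ} can be computed block-by-block.

M has Jordan form
J =
  [2, 0, 0]
  [0, 4, 0]
  [0, 0, 4]
(up to reordering of blocks).

Per-block formulas:
  For a 1×1 block at λ = 4: exp(t · [4]) = [e^(4t)].
  For a 1×1 block at λ = 2: exp(t · [2]) = [e^(2t)].

After assembling e^{tJ} and conjugating by P, we get:

e^{tM} =
  [exp(4*t), 0, 0]
  [-2*exp(4*t) + 2*exp(2*t), exp(4*t), 2*exp(4*t) - 2*exp(2*t)]
  [exp(4*t) - exp(2*t), 0, exp(2*t)]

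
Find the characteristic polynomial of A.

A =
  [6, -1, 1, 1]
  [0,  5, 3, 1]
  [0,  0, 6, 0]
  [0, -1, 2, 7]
x^4 - 24*x^3 + 216*x^2 - 864*x + 1296

Expanding det(x·I − A) (e.g. by cofactor expansion or by noting that A is similar to its Jordan form J, which has the same characteristic polynomial as A) gives
  χ_A(x) = x^4 - 24*x^3 + 216*x^2 - 864*x + 1296
which factors as (x - 6)^4. The eigenvalues (with algebraic multiplicities) are λ = 6 with multiplicity 4.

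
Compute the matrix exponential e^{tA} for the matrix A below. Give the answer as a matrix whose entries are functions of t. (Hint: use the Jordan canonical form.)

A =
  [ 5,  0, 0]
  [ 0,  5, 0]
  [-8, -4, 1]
e^{tA} =
  [exp(5*t), 0, 0]
  [0, exp(5*t), 0]
  [-2*exp(5*t) + 2*exp(t), -exp(5*t) + exp(t), exp(t)]

Strategy: write A = P · J · P⁻¹ where J is a Jordan canonical form, so e^{tA} = P · e^{tJ} · P⁻¹, and e^{tJ} can be computed block-by-block.

A has Jordan form
J =
  [1, 0, 0]
  [0, 5, 0]
  [0, 0, 5]
(up to reordering of blocks).

Per-block formulas:
  For a 1×1 block at λ = 5: exp(t · [5]) = [e^(5t)].
  For a 1×1 block at λ = 1: exp(t · [1]) = [e^(1t)].

After assembling e^{tJ} and conjugating by P, we get:

e^{tA} =
  [exp(5*t), 0, 0]
  [0, exp(5*t), 0]
  [-2*exp(5*t) + 2*exp(t), -exp(5*t) + exp(t), exp(t)]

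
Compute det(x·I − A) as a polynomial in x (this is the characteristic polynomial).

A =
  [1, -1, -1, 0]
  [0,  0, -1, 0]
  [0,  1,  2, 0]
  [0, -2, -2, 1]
x^4 - 4*x^3 + 6*x^2 - 4*x + 1

Expanding det(x·I − A) (e.g. by cofactor expansion or by noting that A is similar to its Jordan form J, which has the same characteristic polynomial as A) gives
  χ_A(x) = x^4 - 4*x^3 + 6*x^2 - 4*x + 1
which factors as (x - 1)^4. The eigenvalues (with algebraic multiplicities) are λ = 1 with multiplicity 4.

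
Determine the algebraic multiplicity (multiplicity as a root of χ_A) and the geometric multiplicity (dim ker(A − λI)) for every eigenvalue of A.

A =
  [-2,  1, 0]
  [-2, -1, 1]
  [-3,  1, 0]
λ = -1: alg = 3, geom = 1

Step 1 — factor the characteristic polynomial to read off the algebraic multiplicities:
  χ_A(x) = (x + 1)^3

Step 2 — compute geometric multiplicities via the rank-nullity identity g(λ) = n − rank(A − λI):
  rank(A − (-1)·I) = 2, so dim ker(A − (-1)·I) = n − 2 = 1

Summary:
  λ = -1: algebraic multiplicity = 3, geometric multiplicity = 1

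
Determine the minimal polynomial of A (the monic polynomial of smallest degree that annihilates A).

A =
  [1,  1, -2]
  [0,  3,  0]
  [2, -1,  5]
x^2 - 6*x + 9

The characteristic polynomial is χ_A(x) = (x - 3)^3, so the eigenvalues are known. The minimal polynomial is
  m_A(x) = Π_λ (x − λ)^{k_λ}
where k_λ is the size of the *largest* Jordan block for λ (equivalently, the smallest k with (A − λI)^k v = 0 for every generalised eigenvector v of λ).

  λ = 3: largest Jordan block has size 2, contributing (x − 3)^2

So m_A(x) = (x - 3)^2 = x^2 - 6*x + 9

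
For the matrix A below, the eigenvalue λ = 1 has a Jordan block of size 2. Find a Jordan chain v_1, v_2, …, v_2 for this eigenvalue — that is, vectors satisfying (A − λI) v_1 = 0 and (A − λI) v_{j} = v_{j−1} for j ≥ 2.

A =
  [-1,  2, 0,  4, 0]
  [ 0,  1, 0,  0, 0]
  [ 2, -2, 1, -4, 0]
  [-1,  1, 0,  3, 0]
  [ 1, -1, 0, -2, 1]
A Jordan chain for λ = 1 of length 2:
v_1 = (-2, 0, 2, -1, 1)ᵀ
v_2 = (1, 0, 0, 0, 0)ᵀ

Let N = A − (1)·I. We want v_2 with N^2 v_2 = 0 but N^1 v_2 ≠ 0; then v_{j-1} := N · v_j for j = 2, …, 2.

Pick v_2 = (1, 0, 0, 0, 0)ᵀ.
Then v_1 = N · v_2 = (-2, 0, 2, -1, 1)ᵀ.

Sanity check: (A − (1)·I) v_1 = (0, 0, 0, 0, 0)ᵀ = 0. ✓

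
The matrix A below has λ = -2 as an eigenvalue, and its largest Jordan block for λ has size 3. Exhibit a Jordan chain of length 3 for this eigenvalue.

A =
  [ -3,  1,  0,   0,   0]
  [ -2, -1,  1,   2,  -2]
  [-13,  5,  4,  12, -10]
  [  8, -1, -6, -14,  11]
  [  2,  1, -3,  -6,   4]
A Jordan chain for λ = -2 of length 3:
v_1 = (-1, -1, 1, -2, -1)ᵀ
v_2 = (-1, -2, -13, 8, 2)ᵀ
v_3 = (1, 0, 0, 0, 0)ᵀ

Let N = A − (-2)·I. We want v_3 with N^3 v_3 = 0 but N^2 v_3 ≠ 0; then v_{j-1} := N · v_j for j = 3, …, 2.

Pick v_3 = (1, 0, 0, 0, 0)ᵀ.
Then v_2 = N · v_3 = (-1, -2, -13, 8, 2)ᵀ.
Then v_1 = N · v_2 = (-1, -1, 1, -2, -1)ᵀ.

Sanity check: (A − (-2)·I) v_1 = (0, 0, 0, 0, 0)ᵀ = 0. ✓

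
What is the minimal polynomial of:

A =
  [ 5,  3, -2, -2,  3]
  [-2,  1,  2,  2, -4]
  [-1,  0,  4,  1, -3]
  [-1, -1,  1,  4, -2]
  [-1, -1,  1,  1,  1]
x^3 - 9*x^2 + 27*x - 27

The characteristic polynomial is χ_A(x) = (x - 3)^5, so the eigenvalues are known. The minimal polynomial is
  m_A(x) = Π_λ (x − λ)^{k_λ}
where k_λ is the size of the *largest* Jordan block for λ (equivalently, the smallest k with (A − λI)^k v = 0 for every generalised eigenvector v of λ).

  λ = 3: largest Jordan block has size 3, contributing (x − 3)^3

So m_A(x) = (x - 3)^3 = x^3 - 9*x^2 + 27*x - 27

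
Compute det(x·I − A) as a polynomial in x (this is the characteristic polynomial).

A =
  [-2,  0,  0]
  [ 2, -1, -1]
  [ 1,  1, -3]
x^3 + 6*x^2 + 12*x + 8

Expanding det(x·I − A) (e.g. by cofactor expansion or by noting that A is similar to its Jordan form J, which has the same characteristic polynomial as A) gives
  χ_A(x) = x^3 + 6*x^2 + 12*x + 8
which factors as (x + 2)^3. The eigenvalues (with algebraic multiplicities) are λ = -2 with multiplicity 3.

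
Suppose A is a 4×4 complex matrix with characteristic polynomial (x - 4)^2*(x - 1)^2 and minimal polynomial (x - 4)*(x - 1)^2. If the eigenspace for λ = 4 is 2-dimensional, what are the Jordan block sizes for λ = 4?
Block sizes for λ = 4: [1, 1]

Step 1 — from the characteristic polynomial, algebraic multiplicity of λ = 4 is 2. From dim ker(A − (4)·I) = 2, there are exactly 2 Jordan blocks for λ = 4.
Step 2 — from the minimal polynomial, the factor (x − 4) tells us the largest block for λ = 4 has size 1.
Step 3 — with total size 2, 2 blocks, and largest block 1, the block sizes (in nonincreasing order) are [1, 1].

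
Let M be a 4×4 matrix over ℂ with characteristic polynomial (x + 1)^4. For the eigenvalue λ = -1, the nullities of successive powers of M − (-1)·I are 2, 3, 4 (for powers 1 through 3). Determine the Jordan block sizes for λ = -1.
Block sizes for λ = -1: [3, 1]

From the dimensions of kernels of powers, the number of Jordan blocks of size at least j is d_j − d_{j−1} where d_j = dim ker(N^j) (with d_0 = 0). Computing the differences gives [2, 1, 1].
The number of blocks of size exactly k is (#blocks of size ≥ k) − (#blocks of size ≥ k + 1), so the partition is: 1 block(s) of size 1, 1 block(s) of size 3.
In nonincreasing order the block sizes are [3, 1].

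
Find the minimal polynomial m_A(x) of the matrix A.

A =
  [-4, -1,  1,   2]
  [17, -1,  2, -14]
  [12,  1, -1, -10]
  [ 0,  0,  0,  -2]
x^3 + 6*x^2 + 12*x + 8

The characteristic polynomial is χ_A(x) = (x + 2)^4, so the eigenvalues are known. The minimal polynomial is
  m_A(x) = Π_λ (x − λ)^{k_λ}
where k_λ is the size of the *largest* Jordan block for λ (equivalently, the smallest k with (A − λI)^k v = 0 for every generalised eigenvector v of λ).

  λ = -2: largest Jordan block has size 3, contributing (x + 2)^3

So m_A(x) = (x + 2)^3 = x^3 + 6*x^2 + 12*x + 8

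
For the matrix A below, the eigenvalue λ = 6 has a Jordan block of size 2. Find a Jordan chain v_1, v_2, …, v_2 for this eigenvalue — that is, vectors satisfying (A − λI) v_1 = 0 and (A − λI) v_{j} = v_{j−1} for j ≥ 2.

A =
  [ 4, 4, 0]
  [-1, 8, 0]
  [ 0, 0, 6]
A Jordan chain for λ = 6 of length 2:
v_1 = (-2, -1, 0)ᵀ
v_2 = (1, 0, 0)ᵀ

Let N = A − (6)·I. We want v_2 with N^2 v_2 = 0 but N^1 v_2 ≠ 0; then v_{j-1} := N · v_j for j = 2, …, 2.

Pick v_2 = (1, 0, 0)ᵀ.
Then v_1 = N · v_2 = (-2, -1, 0)ᵀ.

Sanity check: (A − (6)·I) v_1 = (0, 0, 0)ᵀ = 0. ✓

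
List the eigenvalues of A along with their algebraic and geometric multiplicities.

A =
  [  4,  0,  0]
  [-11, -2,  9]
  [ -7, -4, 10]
λ = 4: alg = 3, geom = 1

Step 1 — factor the characteristic polynomial to read off the algebraic multiplicities:
  χ_A(x) = (x - 4)^3

Step 2 — compute geometric multiplicities via the rank-nullity identity g(λ) = n − rank(A − λI):
  rank(A − (4)·I) = 2, so dim ker(A − (4)·I) = n − 2 = 1

Summary:
  λ = 4: algebraic multiplicity = 3, geometric multiplicity = 1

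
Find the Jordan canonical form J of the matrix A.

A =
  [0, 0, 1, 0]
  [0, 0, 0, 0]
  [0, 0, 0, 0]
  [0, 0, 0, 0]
J_2(0) ⊕ J_1(0) ⊕ J_1(0)

The characteristic polynomial is
  det(x·I − A) = x^4

Eigenvalues and multiplicities (the geometric multiplicity of λ is n − rank(A − λI), which equals the number of Jordan blocks for λ):
  λ = 0: algebraic multiplicity = 4, geometric multiplicity = 3

Determining the block sizes for each eigenvalue:
  λ = 0: 3 blocks summing to 4 forces exactly one block of size 2 and the rest size 1 → block sizes [2, 1, 1]

Assembling the blocks gives a Jordan form
J =
  [0, 1, 0, 0]
  [0, 0, 0, 0]
  [0, 0, 0, 0]
  [0, 0, 0, 0]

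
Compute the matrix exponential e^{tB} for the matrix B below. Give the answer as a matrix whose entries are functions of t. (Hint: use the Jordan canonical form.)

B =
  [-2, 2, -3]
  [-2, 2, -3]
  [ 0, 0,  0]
e^{tB} =
  [1 - 2*t, 2*t, -3*t]
  [-2*t, 2*t + 1, -3*t]
  [0, 0, 1]

Strategy: write B = P · J · P⁻¹ where J is a Jordan canonical form, so e^{tB} = P · e^{tJ} · P⁻¹, and e^{tJ} can be computed block-by-block.

B has Jordan form
J =
  [0, 1, 0]
  [0, 0, 0]
  [0, 0, 0]
(up to reordering of blocks).

Per-block formulas:
  For a 2×2 Jordan block J_2(0): exp(t · J_2(0)) = e^(0t)·(I + t·N), where N is the 2×2 nilpotent shift.
  For a 1×1 block at λ = 0: exp(t · [0]) = [e^(0t)].

After assembling e^{tJ} and conjugating by P, we get:

e^{tB} =
  [1 - 2*t, 2*t, -3*t]
  [-2*t, 2*t + 1, -3*t]
  [0, 0, 1]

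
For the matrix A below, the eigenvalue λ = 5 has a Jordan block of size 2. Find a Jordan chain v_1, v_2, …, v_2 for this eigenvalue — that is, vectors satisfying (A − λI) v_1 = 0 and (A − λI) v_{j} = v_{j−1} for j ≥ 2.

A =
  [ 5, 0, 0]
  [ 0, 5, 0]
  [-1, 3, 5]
A Jordan chain for λ = 5 of length 2:
v_1 = (0, 0, -1)ᵀ
v_2 = (1, 0, 0)ᵀ

Let N = A − (5)·I. We want v_2 with N^2 v_2 = 0 but N^1 v_2 ≠ 0; then v_{j-1} := N · v_j for j = 2, …, 2.

Pick v_2 = (1, 0, 0)ᵀ.
Then v_1 = N · v_2 = (0, 0, -1)ᵀ.

Sanity check: (A − (5)·I) v_1 = (0, 0, 0)ᵀ = 0. ✓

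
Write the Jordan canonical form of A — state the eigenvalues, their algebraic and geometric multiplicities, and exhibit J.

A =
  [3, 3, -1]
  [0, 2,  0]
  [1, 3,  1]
J_2(2) ⊕ J_1(2)

The characteristic polynomial is
  det(x·I − A) = x^3 - 6*x^2 + 12*x - 8 = (x - 2)^3

Eigenvalues and multiplicities (the geometric multiplicity of λ is n − rank(A − λI), which equals the number of Jordan blocks for λ):
  λ = 2: algebraic multiplicity = 3, geometric multiplicity = 2

Determining the block sizes for each eigenvalue:
  λ = 2: 2 blocks summing to 3 forces exactly one block of size 2 and the rest size 1 → block sizes [2, 1]

Assembling the blocks gives a Jordan form
J =
  [2, 1, 0]
  [0, 2, 0]
  [0, 0, 2]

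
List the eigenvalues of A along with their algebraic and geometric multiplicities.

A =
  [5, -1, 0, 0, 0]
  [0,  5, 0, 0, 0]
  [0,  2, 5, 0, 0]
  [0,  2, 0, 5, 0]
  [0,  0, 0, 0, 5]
λ = 5: alg = 5, geom = 4

Step 1 — factor the characteristic polynomial to read off the algebraic multiplicities:
  χ_A(x) = (x - 5)^5

Step 2 — compute geometric multiplicities via the rank-nullity identity g(λ) = n − rank(A − λI):
  rank(A − (5)·I) = 1, so dim ker(A − (5)·I) = n − 1 = 4

Summary:
  λ = 5: algebraic multiplicity = 5, geometric multiplicity = 4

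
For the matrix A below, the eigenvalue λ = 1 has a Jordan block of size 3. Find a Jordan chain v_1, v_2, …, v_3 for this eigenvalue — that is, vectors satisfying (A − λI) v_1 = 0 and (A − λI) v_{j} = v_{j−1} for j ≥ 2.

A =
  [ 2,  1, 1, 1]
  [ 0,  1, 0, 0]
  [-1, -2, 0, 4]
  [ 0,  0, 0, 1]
A Jordan chain for λ = 1 of length 3:
v_1 = (-1, 0, 1, 0)ᵀ
v_2 = (1, 0, -2, 0)ᵀ
v_3 = (0, 1, 0, 0)ᵀ

Let N = A − (1)·I. We want v_3 with N^3 v_3 = 0 but N^2 v_3 ≠ 0; then v_{j-1} := N · v_j for j = 3, …, 2.

Pick v_3 = (0, 1, 0, 0)ᵀ.
Then v_2 = N · v_3 = (1, 0, -2, 0)ᵀ.
Then v_1 = N · v_2 = (-1, 0, 1, 0)ᵀ.

Sanity check: (A − (1)·I) v_1 = (0, 0, 0, 0)ᵀ = 0. ✓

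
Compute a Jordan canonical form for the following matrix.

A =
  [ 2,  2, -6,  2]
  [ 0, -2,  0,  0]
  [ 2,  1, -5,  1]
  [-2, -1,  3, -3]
J_2(-2) ⊕ J_1(-2) ⊕ J_1(-2)

The characteristic polynomial is
  det(x·I − A) = x^4 + 8*x^3 + 24*x^2 + 32*x + 16 = (x + 2)^4

Eigenvalues and multiplicities (the geometric multiplicity of λ is n − rank(A − λI), which equals the number of Jordan blocks for λ):
  λ = -2: algebraic multiplicity = 4, geometric multiplicity = 3

Determining the block sizes for each eigenvalue:
  λ = -2: 3 blocks summing to 4 forces exactly one block of size 2 and the rest size 1 → block sizes [2, 1, 1]

Assembling the blocks gives a Jordan form
J =
  [-2,  1,  0,  0]
  [ 0, -2,  0,  0]
  [ 0,  0, -2,  0]
  [ 0,  0,  0, -2]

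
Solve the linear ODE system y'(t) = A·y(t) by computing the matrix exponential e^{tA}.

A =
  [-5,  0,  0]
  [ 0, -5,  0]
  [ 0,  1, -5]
e^{tA} =
  [exp(-5*t), 0, 0]
  [0, exp(-5*t), 0]
  [0, t*exp(-5*t), exp(-5*t)]

Strategy: write A = P · J · P⁻¹ where J is a Jordan canonical form, so e^{tA} = P · e^{tJ} · P⁻¹, and e^{tJ} can be computed block-by-block.

A has Jordan form
J =
  [-5,  1,  0]
  [ 0, -5,  0]
  [ 0,  0, -5]
(up to reordering of blocks).

Per-block formulas:
  For a 1×1 block at λ = -5: exp(t · [-5]) = [e^(-5t)].
  For a 2×2 Jordan block J_2(-5): exp(t · J_2(-5)) = e^(-5t)·(I + t·N), where N is the 2×2 nilpotent shift.

After assembling e^{tJ} and conjugating by P, we get:

e^{tA} =
  [exp(-5*t), 0, 0]
  [0, exp(-5*t), 0]
  [0, t*exp(-5*t), exp(-5*t)]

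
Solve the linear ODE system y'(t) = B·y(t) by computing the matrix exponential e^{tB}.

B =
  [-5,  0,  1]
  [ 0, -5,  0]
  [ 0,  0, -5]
e^{tB} =
  [exp(-5*t), 0, t*exp(-5*t)]
  [0, exp(-5*t), 0]
  [0, 0, exp(-5*t)]

Strategy: write B = P · J · P⁻¹ where J is a Jordan canonical form, so e^{tB} = P · e^{tJ} · P⁻¹, and e^{tJ} can be computed block-by-block.

B has Jordan form
J =
  [-5,  1,  0]
  [ 0, -5,  0]
  [ 0,  0, -5]
(up to reordering of blocks).

Per-block formulas:
  For a 1×1 block at λ = -5: exp(t · [-5]) = [e^(-5t)].
  For a 2×2 Jordan block J_2(-5): exp(t · J_2(-5)) = e^(-5t)·(I + t·N), where N is the 2×2 nilpotent shift.

After assembling e^{tJ} and conjugating by P, we get:

e^{tB} =
  [exp(-5*t), 0, t*exp(-5*t)]
  [0, exp(-5*t), 0]
  [0, 0, exp(-5*t)]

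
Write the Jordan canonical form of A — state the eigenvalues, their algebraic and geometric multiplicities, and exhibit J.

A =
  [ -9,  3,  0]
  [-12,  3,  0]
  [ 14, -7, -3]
J_2(-3) ⊕ J_1(-3)

The characteristic polynomial is
  det(x·I − A) = x^3 + 9*x^2 + 27*x + 27 = (x + 3)^3

Eigenvalues and multiplicities (the geometric multiplicity of λ is n − rank(A − λI), which equals the number of Jordan blocks for λ):
  λ = -3: algebraic multiplicity = 3, geometric multiplicity = 2

Determining the block sizes for each eigenvalue:
  λ = -3: 2 blocks summing to 3 forces exactly one block of size 2 and the rest size 1 → block sizes [2, 1]

Assembling the blocks gives a Jordan form
J =
  [-3,  1,  0]
  [ 0, -3,  0]
  [ 0,  0, -3]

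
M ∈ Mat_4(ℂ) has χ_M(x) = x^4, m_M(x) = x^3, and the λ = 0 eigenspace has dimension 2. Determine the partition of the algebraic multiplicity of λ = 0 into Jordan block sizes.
Block sizes for λ = 0: [3, 1]

Step 1 — from the characteristic polynomial, algebraic multiplicity of λ = 0 is 4. From dim ker(M − (0)·I) = 2, there are exactly 2 Jordan blocks for λ = 0.
Step 2 — from the minimal polynomial, the factor (x − 0)^3 tells us the largest block for λ = 0 has size 3.
Step 3 — with total size 4, 2 blocks, and largest block 3, the block sizes (in nonincreasing order) are [3, 1].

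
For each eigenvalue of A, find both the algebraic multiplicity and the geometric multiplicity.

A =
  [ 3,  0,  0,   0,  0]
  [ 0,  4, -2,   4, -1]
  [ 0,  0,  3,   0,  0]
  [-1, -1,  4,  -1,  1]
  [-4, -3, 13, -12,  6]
λ = 3: alg = 5, geom = 2

Step 1 — factor the characteristic polynomial to read off the algebraic multiplicities:
  χ_A(x) = (x - 3)^5

Step 2 — compute geometric multiplicities via the rank-nullity identity g(λ) = n − rank(A − λI):
  rank(A − (3)·I) = 3, so dim ker(A − (3)·I) = n − 3 = 2

Summary:
  λ = 3: algebraic multiplicity = 5, geometric multiplicity = 2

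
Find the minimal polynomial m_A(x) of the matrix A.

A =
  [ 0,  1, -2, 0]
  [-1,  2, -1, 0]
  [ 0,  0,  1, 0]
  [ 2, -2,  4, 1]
x^3 - 3*x^2 + 3*x - 1

The characteristic polynomial is χ_A(x) = (x - 1)^4, so the eigenvalues are known. The minimal polynomial is
  m_A(x) = Π_λ (x − λ)^{k_λ}
where k_λ is the size of the *largest* Jordan block for λ (equivalently, the smallest k with (A − λI)^k v = 0 for every generalised eigenvector v of λ).

  λ = 1: largest Jordan block has size 3, contributing (x − 1)^3

So m_A(x) = (x - 1)^3 = x^3 - 3*x^2 + 3*x - 1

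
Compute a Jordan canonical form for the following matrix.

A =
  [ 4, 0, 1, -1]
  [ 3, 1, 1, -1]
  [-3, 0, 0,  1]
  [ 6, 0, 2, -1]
J_2(1) ⊕ J_1(1) ⊕ J_1(1)

The characteristic polynomial is
  det(x·I − A) = x^4 - 4*x^3 + 6*x^2 - 4*x + 1 = (x - 1)^4

Eigenvalues and multiplicities (the geometric multiplicity of λ is n − rank(A − λI), which equals the number of Jordan blocks for λ):
  λ = 1: algebraic multiplicity = 4, geometric multiplicity = 3

Determining the block sizes for each eigenvalue:
  λ = 1: 3 blocks summing to 4 forces exactly one block of size 2 and the rest size 1 → block sizes [2, 1, 1]

Assembling the blocks gives a Jordan form
J =
  [1, 1, 0, 0]
  [0, 1, 0, 0]
  [0, 0, 1, 0]
  [0, 0, 0, 1]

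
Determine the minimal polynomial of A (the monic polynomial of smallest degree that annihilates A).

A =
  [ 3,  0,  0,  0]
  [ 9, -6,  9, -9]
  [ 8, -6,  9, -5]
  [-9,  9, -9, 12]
x^3 - 15*x^2 + 72*x - 108

The characteristic polynomial is χ_A(x) = (x - 6)^2*(x - 3)^2, so the eigenvalues are known. The minimal polynomial is
  m_A(x) = Π_λ (x − λ)^{k_λ}
where k_λ is the size of the *largest* Jordan block for λ (equivalently, the smallest k with (A − λI)^k v = 0 for every generalised eigenvector v of λ).

  λ = 3: largest Jordan block has size 1, contributing (x − 3)
  λ = 6: largest Jordan block has size 2, contributing (x − 6)^2

So m_A(x) = (x - 6)^2*(x - 3) = x^3 - 15*x^2 + 72*x - 108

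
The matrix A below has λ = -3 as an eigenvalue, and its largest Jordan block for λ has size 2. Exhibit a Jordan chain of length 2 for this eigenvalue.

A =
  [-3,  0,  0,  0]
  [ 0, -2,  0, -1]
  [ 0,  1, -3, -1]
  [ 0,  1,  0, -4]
A Jordan chain for λ = -3 of length 2:
v_1 = (0, 1, 1, 1)ᵀ
v_2 = (0, 1, 0, 0)ᵀ

Let N = A − (-3)·I. We want v_2 with N^2 v_2 = 0 but N^1 v_2 ≠ 0; then v_{j-1} := N · v_j for j = 2, …, 2.

Pick v_2 = (0, 1, 0, 0)ᵀ.
Then v_1 = N · v_2 = (0, 1, 1, 1)ᵀ.

Sanity check: (A − (-3)·I) v_1 = (0, 0, 0, 0)ᵀ = 0. ✓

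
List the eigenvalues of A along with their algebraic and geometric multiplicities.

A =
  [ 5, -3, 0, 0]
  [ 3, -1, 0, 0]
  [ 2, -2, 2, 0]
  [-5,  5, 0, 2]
λ = 2: alg = 4, geom = 3

Step 1 — factor the characteristic polynomial to read off the algebraic multiplicities:
  χ_A(x) = (x - 2)^4

Step 2 — compute geometric multiplicities via the rank-nullity identity g(λ) = n − rank(A − λI):
  rank(A − (2)·I) = 1, so dim ker(A − (2)·I) = n − 1 = 3

Summary:
  λ = 2: algebraic multiplicity = 4, geometric multiplicity = 3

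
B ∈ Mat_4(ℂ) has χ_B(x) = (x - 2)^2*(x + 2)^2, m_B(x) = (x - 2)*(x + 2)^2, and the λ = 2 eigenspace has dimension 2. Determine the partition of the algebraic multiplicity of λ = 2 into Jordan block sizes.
Block sizes for λ = 2: [1, 1]

Step 1 — from the characteristic polynomial, algebraic multiplicity of λ = 2 is 2. From dim ker(B − (2)·I) = 2, there are exactly 2 Jordan blocks for λ = 2.
Step 2 — from the minimal polynomial, the factor (x − 2) tells us the largest block for λ = 2 has size 1.
Step 3 — with total size 2, 2 blocks, and largest block 1, the block sizes (in nonincreasing order) are [1, 1].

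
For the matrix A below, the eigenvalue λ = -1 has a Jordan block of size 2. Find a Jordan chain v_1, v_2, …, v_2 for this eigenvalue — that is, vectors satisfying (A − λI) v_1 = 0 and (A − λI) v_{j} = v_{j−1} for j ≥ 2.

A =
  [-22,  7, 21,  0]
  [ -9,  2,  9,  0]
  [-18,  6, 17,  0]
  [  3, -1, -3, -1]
A Jordan chain for λ = -1 of length 2:
v_1 = (-21, -9, -18, 3)ᵀ
v_2 = (1, 0, 0, 0)ᵀ

Let N = A − (-1)·I. We want v_2 with N^2 v_2 = 0 but N^1 v_2 ≠ 0; then v_{j-1} := N · v_j for j = 2, …, 2.

Pick v_2 = (1, 0, 0, 0)ᵀ.
Then v_1 = N · v_2 = (-21, -9, -18, 3)ᵀ.

Sanity check: (A − (-1)·I) v_1 = (0, 0, 0, 0)ᵀ = 0. ✓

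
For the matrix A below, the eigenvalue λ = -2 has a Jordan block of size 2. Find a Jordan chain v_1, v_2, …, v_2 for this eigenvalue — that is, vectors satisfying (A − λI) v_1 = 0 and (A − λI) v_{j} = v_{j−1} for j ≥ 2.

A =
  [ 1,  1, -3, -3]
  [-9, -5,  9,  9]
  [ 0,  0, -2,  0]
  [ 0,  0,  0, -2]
A Jordan chain for λ = -2 of length 2:
v_1 = (3, -9, 0, 0)ᵀ
v_2 = (1, 0, 0, 0)ᵀ

Let N = A − (-2)·I. We want v_2 with N^2 v_2 = 0 but N^1 v_2 ≠ 0; then v_{j-1} := N · v_j for j = 2, …, 2.

Pick v_2 = (1, 0, 0, 0)ᵀ.
Then v_1 = N · v_2 = (3, -9, 0, 0)ᵀ.

Sanity check: (A − (-2)·I) v_1 = (0, 0, 0, 0)ᵀ = 0. ✓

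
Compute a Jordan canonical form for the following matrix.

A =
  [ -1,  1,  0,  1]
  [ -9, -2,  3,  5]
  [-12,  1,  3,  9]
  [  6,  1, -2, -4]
J_3(-1) ⊕ J_1(-1)

The characteristic polynomial is
  det(x·I − A) = x^4 + 4*x^3 + 6*x^2 + 4*x + 1 = (x + 1)^4

Eigenvalues and multiplicities (the geometric multiplicity of λ is n − rank(A − λI), which equals the number of Jordan blocks for λ):
  λ = -1: algebraic multiplicity = 4, geometric multiplicity = 2

Determining the block sizes for each eigenvalue:
  λ = -1: with am = 4 and gm = 2, the partition is not yet determined (e.g. several partitions of 4 into 2 parts exist). Let N = A − (-1)·I. Computing rank(N^1) = 2, rank(N^2) = 1, rank(N^3) = 0; the number of blocks of size ≥ j is rank(N^{j−1}) − rank(N^j), giving [2, 1, 1]. So we have 1 block(s) of size 3, 1 block(s) of size 1 → block sizes [3, 1]

Assembling the blocks gives a Jordan form
J =
  [-1,  1,  0,  0]
  [ 0, -1,  1,  0]
  [ 0,  0, -1,  0]
  [ 0,  0,  0, -1]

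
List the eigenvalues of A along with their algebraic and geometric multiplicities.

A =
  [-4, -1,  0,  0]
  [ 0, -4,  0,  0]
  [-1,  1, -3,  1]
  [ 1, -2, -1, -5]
λ = -4: alg = 4, geom = 2

Step 1 — factor the characteristic polynomial to read off the algebraic multiplicities:
  χ_A(x) = (x + 4)^4

Step 2 — compute geometric multiplicities via the rank-nullity identity g(λ) = n − rank(A − λI):
  rank(A − (-4)·I) = 2, so dim ker(A − (-4)·I) = n − 2 = 2

Summary:
  λ = -4: algebraic multiplicity = 4, geometric multiplicity = 2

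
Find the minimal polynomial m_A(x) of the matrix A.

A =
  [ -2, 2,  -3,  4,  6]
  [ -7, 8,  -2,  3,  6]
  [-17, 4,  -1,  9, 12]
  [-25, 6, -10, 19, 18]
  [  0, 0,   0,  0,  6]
x^3 - 18*x^2 + 108*x - 216

The characteristic polynomial is χ_A(x) = (x - 6)^5, so the eigenvalues are known. The minimal polynomial is
  m_A(x) = Π_λ (x − λ)^{k_λ}
where k_λ is the size of the *largest* Jordan block for λ (equivalently, the smallest k with (A − λI)^k v = 0 for every generalised eigenvector v of λ).

  λ = 6: largest Jordan block has size 3, contributing (x − 6)^3

So m_A(x) = (x - 6)^3 = x^3 - 18*x^2 + 108*x - 216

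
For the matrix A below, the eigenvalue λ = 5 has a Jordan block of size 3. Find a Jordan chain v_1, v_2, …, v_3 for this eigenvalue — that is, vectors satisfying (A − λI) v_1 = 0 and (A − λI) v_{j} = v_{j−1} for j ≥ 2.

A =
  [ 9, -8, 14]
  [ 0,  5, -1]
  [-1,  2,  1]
A Jordan chain for λ = 5 of length 3:
v_1 = (2, 1, 0)ᵀ
v_2 = (4, 0, -1)ᵀ
v_3 = (1, 0, 0)ᵀ

Let N = A − (5)·I. We want v_3 with N^3 v_3 = 0 but N^2 v_3 ≠ 0; then v_{j-1} := N · v_j for j = 3, …, 2.

Pick v_3 = (1, 0, 0)ᵀ.
Then v_2 = N · v_3 = (4, 0, -1)ᵀ.
Then v_1 = N · v_2 = (2, 1, 0)ᵀ.

Sanity check: (A − (5)·I) v_1 = (0, 0, 0)ᵀ = 0. ✓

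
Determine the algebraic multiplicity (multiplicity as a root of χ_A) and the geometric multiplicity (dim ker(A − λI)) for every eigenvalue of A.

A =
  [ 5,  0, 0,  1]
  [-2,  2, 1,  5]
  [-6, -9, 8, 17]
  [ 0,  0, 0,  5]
λ = 5: alg = 4, geom = 2

Step 1 — factor the characteristic polynomial to read off the algebraic multiplicities:
  χ_A(x) = (x - 5)^4

Step 2 — compute geometric multiplicities via the rank-nullity identity g(λ) = n − rank(A − λI):
  rank(A − (5)·I) = 2, so dim ker(A − (5)·I) = n − 2 = 2

Summary:
  λ = 5: algebraic multiplicity = 4, geometric multiplicity = 2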